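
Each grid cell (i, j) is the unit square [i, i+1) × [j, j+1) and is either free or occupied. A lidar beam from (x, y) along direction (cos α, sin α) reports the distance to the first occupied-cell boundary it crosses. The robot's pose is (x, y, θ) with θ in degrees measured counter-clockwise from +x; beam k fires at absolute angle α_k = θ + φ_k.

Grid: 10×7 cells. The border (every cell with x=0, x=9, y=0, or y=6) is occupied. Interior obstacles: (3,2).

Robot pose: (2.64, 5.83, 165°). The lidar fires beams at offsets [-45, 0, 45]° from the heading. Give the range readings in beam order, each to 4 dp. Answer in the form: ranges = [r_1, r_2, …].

beam 1: φ=-45°, α=120°
  direction (-0.5000, 0.8660); cell (2,5); t to first gridline: x 1.2800, y 0.1963 (then +2.0000 / +1.1547)
    (2,6) via y @ 0.1963  # hit
  → r_1 = 0.1963
beam 2: φ=0°, α=165°
  direction (-0.9659, 0.2588); cell (2,5); t to first gridline: x 0.6626, y 0.6568 (then +1.0353 / +3.8637)
    (2,6) via y @ 0.6568  # hit
  → r_2 = 0.6568
beam 3: φ=45°, α=210°
  direction (-0.8660, -0.5000); cell (2,5); t to first gridline: x 0.7390, y 1.6600 (then +1.1547 / +2.0000)
    (1,5) via x @ 0.7390
    (1,4) via y @ 1.6600
    (0,4) via x @ 1.8937  # hit
  → r_3 = 1.8937

ranges = [0.1963, 0.6568, 1.8937]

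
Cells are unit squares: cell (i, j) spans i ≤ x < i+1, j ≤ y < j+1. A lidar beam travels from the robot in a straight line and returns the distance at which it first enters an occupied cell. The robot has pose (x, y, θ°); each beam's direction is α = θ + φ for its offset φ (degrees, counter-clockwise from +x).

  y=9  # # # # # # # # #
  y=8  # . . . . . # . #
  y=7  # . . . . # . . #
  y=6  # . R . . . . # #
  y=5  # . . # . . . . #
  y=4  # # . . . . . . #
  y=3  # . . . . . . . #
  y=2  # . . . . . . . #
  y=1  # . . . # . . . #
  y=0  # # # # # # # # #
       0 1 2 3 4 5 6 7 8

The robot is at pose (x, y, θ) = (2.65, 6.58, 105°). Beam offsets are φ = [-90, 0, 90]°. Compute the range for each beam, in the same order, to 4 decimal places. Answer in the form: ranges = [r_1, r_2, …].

ranges = [2.4329, 2.5054, 1.7082]

beam 1: φ=-90°, α=15°
  cosα=0.9659 sinα=0.2588 | (2,6) | tMaxX 0.3623 tMaxY 1.6228 | tΔX 1.0353 tΔY 3.8637
    t=0.3623 [x] (3,6)
    t=1.3976 [x] (4,6)
    t=1.6228 [y] (4,7)
    t=2.4329 [x] (5,7) — stop
  → r_1 = 2.4329
beam 2: φ=0°, α=105°
  cosα=-0.2588 sinα=0.9659 | (2,6) | tMaxX 2.5114 tMaxY 0.4348 | tΔX 3.8637 tΔY 1.0353
    t=0.4348 [y] (2,7)
    t=1.4701 [y] (2,8)
    t=2.5054 [y] (2,9) — stop
  → r_2 = 2.5054
beam 3: φ=90°, α=195°
  cosα=-0.9659 sinα=-0.2588 | (2,6) | tMaxX 0.6729 tMaxY 2.2409 | tΔX 1.0353 tΔY 3.8637
    t=0.6729 [x] (1,6)
    t=1.7082 [x] (0,6) — stop
  → r_3 = 1.7082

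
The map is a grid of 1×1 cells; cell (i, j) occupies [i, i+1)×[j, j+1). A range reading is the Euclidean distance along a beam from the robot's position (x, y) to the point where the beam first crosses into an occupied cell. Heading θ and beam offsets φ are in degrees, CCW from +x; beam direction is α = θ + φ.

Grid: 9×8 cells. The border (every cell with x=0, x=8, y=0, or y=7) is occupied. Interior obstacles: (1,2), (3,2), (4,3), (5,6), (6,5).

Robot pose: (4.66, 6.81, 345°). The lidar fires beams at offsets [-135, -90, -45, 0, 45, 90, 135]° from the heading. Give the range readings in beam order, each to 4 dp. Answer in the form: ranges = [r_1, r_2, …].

beam 1: φ=-135°, α=210°
  direction (-0.8660, -0.5000); cell (4,6); t to first gridline: x 0.7621, y 1.6200 (then +1.1547 / +2.0000)
    (3,6) via x @ 0.7621
    (3,5) via y @ 1.6200
    (2,5) via x @ 1.9168
    (1,5) via x @ 3.0715
    (1,4) via y @ 3.6200
    (0,4) via x @ 4.2262  # hit
  → r_1 = 4.2262
beam 2: φ=-90°, α=255°
  direction (-0.2588, -0.9659); cell (4,6); t to first gridline: x 2.5500, y 0.8386 (then +3.8637 / +1.0353)
    (4,5) via y @ 0.8386
    (4,4) via y @ 1.8738
    (3,4) via x @ 2.5500
    (3,3) via y @ 2.9091
    (3,2) via y @ 3.9444  # hit
  → r_2 = 3.9444
beam 3: φ=-45°, α=300°
  direction (0.5000, -0.8660); cell (4,6); t to first gridline: x 0.6800, y 0.9353 (then +2.0000 / +1.1547)
    (5,6) via x @ 0.6800  # hit
  → r_3 = 0.6800
beam 4: φ=0°, α=345°
  direction (0.9659, -0.2588); cell (4,6); t to first gridline: x 0.3520, y 3.1296 (then +1.0353 / +3.8637)
    (5,6) via x @ 0.3520  # hit
  → r_4 = 0.3520
beam 5: φ=45°, α=30°
  direction (0.8660, 0.5000); cell (4,6); t to first gridline: x 0.3926, y 0.3800 (then +1.1547 / +2.0000)
    (4,7) via y @ 0.3800  # hit
  → r_5 = 0.3800
beam 6: φ=90°, α=75°
  direction (0.2588, 0.9659); cell (4,6); t to first gridline: x 1.3137, y 0.1967 (then +3.8637 / +1.0353)
    (4,7) via y @ 0.1967  # hit
  → r_6 = 0.1967
beam 7: φ=135°, α=120°
  direction (-0.5000, 0.8660); cell (4,6); t to first gridline: x 1.3200, y 0.2194 (then +2.0000 / +1.1547)
    (4,7) via y @ 0.2194  # hit
  → r_7 = 0.2194

ranges = [4.2262, 3.9444, 0.6800, 0.3520, 0.3800, 0.1967, 0.2194]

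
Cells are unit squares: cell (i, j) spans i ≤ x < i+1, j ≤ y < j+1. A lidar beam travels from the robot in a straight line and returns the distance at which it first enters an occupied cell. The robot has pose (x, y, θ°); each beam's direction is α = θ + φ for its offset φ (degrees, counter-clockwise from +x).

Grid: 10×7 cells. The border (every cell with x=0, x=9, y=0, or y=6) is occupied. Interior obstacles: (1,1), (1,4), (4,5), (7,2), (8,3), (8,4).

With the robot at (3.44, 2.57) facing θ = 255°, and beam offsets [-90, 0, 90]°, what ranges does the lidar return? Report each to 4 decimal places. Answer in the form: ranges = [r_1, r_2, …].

beam 1: φ=-90°, α=165°
  d=(-0.9659,0.2588)  start (3,2)  tX=0.4555 tY=1.6614  stride 1/|dx|=1.0353 1/|dy|=3.8637
    cross x-line → (2,2), t=0.4555
    cross x-line → (1,2), t=1.4908
    cross y-line → (1,3), t=1.6614
    cross x-line → (0,3), t=2.5261 (wall)
  → r_1 = 2.5261
beam 2: φ=0°, α=255°
  d=(-0.2588,-0.9659)  start (3,2)  tX=1.7000 tY=0.5901  stride 1/|dx|=3.8637 1/|dy|=1.0353
    cross y-line → (3,1), t=0.5901
    cross y-line → (3,0), t=1.6254 (wall)
  → r_2 = 1.6254
beam 3: φ=90°, α=345°
  d=(0.9659,-0.2588)  start (3,2)  tX=0.5798 tY=2.2023  stride 1/|dx|=1.0353 1/|dy|=3.8637
    cross x-line → (4,2), t=0.5798
    cross x-line → (5,2), t=1.6150
    cross y-line → (5,1), t=2.2023
    cross x-line → (6,1), t=2.6503
    cross x-line → (7,1), t=3.6856
    cross x-line → (8,1), t=4.7209
    cross x-line → (9,1), t=5.7561 (wall)
  → r_3 = 5.7561

ranges = [2.5261, 1.6254, 5.7561]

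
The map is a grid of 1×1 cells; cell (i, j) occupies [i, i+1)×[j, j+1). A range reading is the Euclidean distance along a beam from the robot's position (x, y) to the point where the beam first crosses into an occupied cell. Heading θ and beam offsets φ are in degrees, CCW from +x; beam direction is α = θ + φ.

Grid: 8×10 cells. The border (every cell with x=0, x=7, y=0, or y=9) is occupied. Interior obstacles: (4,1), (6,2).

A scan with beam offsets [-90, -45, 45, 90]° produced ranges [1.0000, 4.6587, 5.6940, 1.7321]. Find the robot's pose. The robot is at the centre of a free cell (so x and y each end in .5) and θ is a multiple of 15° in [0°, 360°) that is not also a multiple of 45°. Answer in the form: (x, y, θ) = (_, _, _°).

The pose lattice has 46·16 = 736 candidates. Test each by forward raycasting.
  (5.5, 2.5, 75°): beam 1 = 0.5176 ≠ 1.0000 ✗
  (6.5, 7.5, 150°): beam 2 = 1.5529 ≠ 4.6587 ✗
  (4.5, 4.5, 105°): beam 1 = 2.5882 ≠ 1.0000 ✗
  (4.5, 8.5, 210°): beam 1 = 0.5774 ≠ 1.0000 ✗
  …
  (5.5, 8.5, 240°): r_1=1.0000, r_2=4.6587, r_3=5.6940, r_4=1.7321 — all match ✓
Only this pose fits every beam.

(x, y, θ) = (5.5, 8.5, 240°)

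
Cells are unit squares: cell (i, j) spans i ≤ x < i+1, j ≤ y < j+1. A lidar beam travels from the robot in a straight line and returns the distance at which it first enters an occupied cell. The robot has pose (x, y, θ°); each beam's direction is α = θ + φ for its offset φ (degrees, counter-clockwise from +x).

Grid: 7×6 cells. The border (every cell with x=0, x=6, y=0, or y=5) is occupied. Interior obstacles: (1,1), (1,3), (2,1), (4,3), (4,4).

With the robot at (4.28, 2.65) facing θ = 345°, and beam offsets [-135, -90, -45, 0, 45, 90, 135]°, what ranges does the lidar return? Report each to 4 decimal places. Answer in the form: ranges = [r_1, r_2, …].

beam 1: φ=-135°, α=210°
  dir = (cos 210°, sin 210°) = (-0.8660, -0.5000); from cell (4,2)
  next x-line at t=0.3233, next y-line at t=1.3000; Δt_x=1.1547, Δt_y=2.0000
    x: enter (3,2) at t=0.3233
    y: enter (3,1) at t=1.3000
    x: enter (2,1) at t=1.4780 ← occupied
  → r_1 = 1.4780
beam 2: φ=-90°, α=255°
  dir = (cos 255°, sin 255°) = (-0.2588, -0.9659); from cell (4,2)
  next x-line at t=1.0818, next y-line at t=0.6729; Δt_x=3.8637, Δt_y=1.0353
    y: enter (4,1) at t=0.6729
    x: enter (3,1) at t=1.0818
    y: enter (3,0) at t=1.7082 ← occupied
  → r_2 = 1.7082
beam 3: φ=-45°, α=300°
  dir = (cos 300°, sin 300°) = (0.5000, -0.8660); from cell (4,2)
  next x-line at t=1.4400, next y-line at t=0.7506; Δt_x=2.0000, Δt_y=1.1547
    y: enter (4,1) at t=0.7506
    x: enter (5,1) at t=1.4400
    y: enter (5,0) at t=1.9053 ← occupied
  → r_3 = 1.9053
beam 4: φ=0°, α=345°
  dir = (cos 345°, sin 345°) = (0.9659, -0.2588); from cell (4,2)
  next x-line at t=0.7454, next y-line at t=2.5114; Δt_x=1.0353, Δt_y=3.8637
    x: enter (5,2) at t=0.7454
    x: enter (6,2) at t=1.7807 ← occupied
  → r_4 = 1.7807
beam 5: φ=45°, α=30°
  dir = (cos 30°, sin 30°) = (0.8660, 0.5000); from cell (4,2)
  next x-line at t=0.8314, next y-line at t=0.7000; Δt_x=1.1547, Δt_y=2.0000
    y: enter (4,3) at t=0.7000 ← occupied
  → r_5 = 0.7000
beam 6: φ=90°, α=75°
  dir = (cos 75°, sin 75°) = (0.2588, 0.9659); from cell (4,2)
  next x-line at t=2.7819, next y-line at t=0.3623; Δt_x=3.8637, Δt_y=1.0353
    y: enter (4,3) at t=0.3623 ← occupied
  → r_6 = 0.3623
beam 7: φ=135°, α=120°
  dir = (cos 120°, sin 120°) = (-0.5000, 0.8660); from cell (4,2)
  next x-line at t=0.5600, next y-line at t=0.4041; Δt_x=2.0000, Δt_y=1.1547
    y: enter (4,3) at t=0.4041 ← occupied
  → r_7 = 0.4041

ranges = [1.4780, 1.7082, 1.9053, 1.7807, 0.7000, 0.3623, 0.4041]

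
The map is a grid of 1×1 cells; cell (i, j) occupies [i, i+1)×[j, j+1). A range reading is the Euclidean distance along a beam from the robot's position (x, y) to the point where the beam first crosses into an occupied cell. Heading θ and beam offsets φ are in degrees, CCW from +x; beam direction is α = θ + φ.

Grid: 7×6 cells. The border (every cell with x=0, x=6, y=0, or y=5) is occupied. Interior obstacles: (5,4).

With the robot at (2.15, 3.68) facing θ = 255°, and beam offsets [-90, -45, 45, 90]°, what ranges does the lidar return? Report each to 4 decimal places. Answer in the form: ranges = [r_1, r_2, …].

beam 1: φ=-90°, α=165°
  direction (-0.9659, 0.2588); cell (2,3); t to first gridline: x 0.1553, y 1.2364 (then +1.0353 / +3.8637)
    (1,3) via x @ 0.1553
    (0,3) via x @ 1.1906  # hit
  → r_1 = 1.1906
beam 2: φ=-45°, α=210°
  direction (-0.8660, -0.5000); cell (2,3); t to first gridline: x 0.1732, y 1.3600 (then +1.1547 / +2.0000)
    (1,3) via x @ 0.1732
    (0,3) via x @ 1.3279  # hit
  → r_2 = 1.3279
beam 3: φ=45°, α=300°
  direction (0.5000, -0.8660); cell (2,3); t to first gridline: x 1.7000, y 0.7852 (then +2.0000 / +1.1547)
    (2,2) via y @ 0.7852
    (3,2) via x @ 1.7000
    (3,1) via y @ 1.9399
    (3,0) via y @ 3.0946  # hit
  → r_3 = 3.0946
beam 4: φ=90°, α=345°
  direction (0.9659, -0.2588); cell (2,3); t to first gridline: x 0.8800, y 2.6273 (then +1.0353 / +3.8637)
    (3,3) via x @ 0.8800
    (4,3) via x @ 1.9153
    (4,2) via y @ 2.6273
    (5,2) via x @ 2.9505
    (6,2) via x @ 3.9858  # hit
  → r_4 = 3.9858

ranges = [1.1906, 1.3279, 3.0946, 3.9858]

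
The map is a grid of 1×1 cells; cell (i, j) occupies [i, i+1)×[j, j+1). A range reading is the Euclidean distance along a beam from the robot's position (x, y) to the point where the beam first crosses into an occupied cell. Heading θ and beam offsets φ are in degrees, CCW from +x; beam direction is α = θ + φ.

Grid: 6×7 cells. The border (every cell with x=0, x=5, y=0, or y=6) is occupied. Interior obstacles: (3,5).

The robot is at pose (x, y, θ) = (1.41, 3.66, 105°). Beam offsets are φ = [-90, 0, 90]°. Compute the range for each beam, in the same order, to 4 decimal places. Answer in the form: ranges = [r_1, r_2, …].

ranges = [3.7166, 1.5841, 0.4245]

beam 1: φ=-90°, α=15°
  dir = (cos 15°, sin 15°) = (0.9659, 0.2588); from cell (1,3)
  next x-line at t=0.6108, next y-line at t=1.3137; Δt_x=1.0353, Δt_y=3.8637
    x: enter (2,3) at t=0.6108
    y: enter (2,4) at t=1.3137
    x: enter (3,4) at t=1.6461
    x: enter (4,4) at t=2.6814
    x: enter (5,4) at t=3.7166 ← occupied
  → r_1 = 3.7166
beam 2: φ=0°, α=105°
  dir = (cos 105°, sin 105°) = (-0.2588, 0.9659); from cell (1,3)
  next x-line at t=1.5841, next y-line at t=0.3520; Δt_x=3.8637, Δt_y=1.0353
    y: enter (1,4) at t=0.3520
    y: enter (1,5) at t=1.3873
    x: enter (0,5) at t=1.5841 ← occupied
  → r_2 = 1.5841
beam 3: φ=90°, α=195°
  dir = (cos 195°, sin 195°) = (-0.9659, -0.2588); from cell (1,3)
  next x-line at t=0.4245, next y-line at t=2.5500; Δt_x=1.0353, Δt_y=3.8637
    x: enter (0,3) at t=0.4245 ← occupied
  → r_3 = 0.4245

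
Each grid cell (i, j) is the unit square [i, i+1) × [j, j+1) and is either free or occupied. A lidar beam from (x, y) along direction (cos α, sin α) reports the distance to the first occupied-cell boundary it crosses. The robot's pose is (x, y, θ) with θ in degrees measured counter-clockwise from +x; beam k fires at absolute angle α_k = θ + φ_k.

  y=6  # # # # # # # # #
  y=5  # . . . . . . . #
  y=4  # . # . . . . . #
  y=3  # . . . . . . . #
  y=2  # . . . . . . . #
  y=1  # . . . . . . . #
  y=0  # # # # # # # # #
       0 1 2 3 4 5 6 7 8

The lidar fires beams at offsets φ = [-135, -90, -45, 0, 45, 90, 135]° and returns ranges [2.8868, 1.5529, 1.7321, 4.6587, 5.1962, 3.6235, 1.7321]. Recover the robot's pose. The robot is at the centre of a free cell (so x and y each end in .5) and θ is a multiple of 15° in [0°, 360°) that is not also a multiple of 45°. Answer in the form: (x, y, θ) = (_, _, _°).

Candidates: 34 free-cell centres × 16 headings = 544 poses. Raycast each; keep the one whose scan matches to 4 dp.
  (5.5, 1.5, 210°): beam 1 = 4.6587 ≠ 2.8868 ✗
  (3.5, 5.5, 75°): beam 1 = 5.1962 ≠ 2.8868 ✗
  (4.5, 3.5, 285°): beam 1 = 1.7321 ≠ 2.8868 ✗
  (4.5, 2.5, 285°): beam 1 = 4.0415 ≠ 2.8868 ✗
  …
  (3.5, 2.5, 345°): r_1=2.8868, r_2=1.5529, r_3=1.7321, r_4=4.6587, r_5=5.1962, r_6=3.6235, r_7=1.7321 — all match ✓
Unique over the lattice → pose = (3.5, 2.5, 345°).

(x, y, θ) = (3.5, 2.5, 345°)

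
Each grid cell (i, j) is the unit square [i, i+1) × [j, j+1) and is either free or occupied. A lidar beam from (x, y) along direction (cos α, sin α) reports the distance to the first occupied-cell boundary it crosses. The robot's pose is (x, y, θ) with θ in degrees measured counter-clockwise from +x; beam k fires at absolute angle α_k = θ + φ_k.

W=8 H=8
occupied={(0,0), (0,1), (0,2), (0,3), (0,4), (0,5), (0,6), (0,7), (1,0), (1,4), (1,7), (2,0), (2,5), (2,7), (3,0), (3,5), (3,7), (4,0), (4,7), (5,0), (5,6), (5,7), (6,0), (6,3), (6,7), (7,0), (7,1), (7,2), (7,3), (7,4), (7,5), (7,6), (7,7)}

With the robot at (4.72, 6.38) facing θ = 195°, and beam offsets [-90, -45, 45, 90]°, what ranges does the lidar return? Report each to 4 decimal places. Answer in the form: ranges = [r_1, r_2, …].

ranges = [0.6419, 1.2400, 1.4400, 5.5698]

beam 1: φ=-90°, α=105°
  cosα=-0.2588 sinα=0.9659 | (4,6) | tMaxX 2.7819 tMaxY 0.6419 | tΔX 3.8637 tΔY 1.0353
    t=0.6419 [y] (4,7) — stop
  → r_1 = 0.6419
beam 2: φ=-45°, α=150°
  cosα=-0.8660 sinα=0.5000 | (4,6) | tMaxX 0.8314 tMaxY 1.2400 | tΔX 1.1547 tΔY 2.0000
    t=0.8314 [x] (3,6)
    t=1.2400 [y] (3,7) — stop
  → r_2 = 1.2400
beam 3: φ=45°, α=240°
  cosα=-0.5000 sinα=-0.8660 | (4,6) | tMaxX 1.4400 tMaxY 0.4388 | tΔX 2.0000 tΔY 1.1547
    t=0.4388 [y] (4,5)
    t=1.4400 [x] (3,5) — stop
  → r_3 = 1.4400
beam 4: φ=90°, α=285°
  cosα=0.2588 sinα=-0.9659 | (4,6) | tMaxX 1.0818 tMaxY 0.3934 | tΔX 3.8637 tΔY 1.0353
    t=0.3934 [y] (4,5)
    t=1.0818 [x] (5,5)
    t=1.4287 [y] (5,4)
    t=2.4640 [y] (5,3)
    t=3.4992 [y] (5,2)
    t=4.5345 [y] (5,1)
    t=4.9455 [x] (6,1)
    t=5.5698 [y] (6,0) — stop
  → r_4 = 5.5698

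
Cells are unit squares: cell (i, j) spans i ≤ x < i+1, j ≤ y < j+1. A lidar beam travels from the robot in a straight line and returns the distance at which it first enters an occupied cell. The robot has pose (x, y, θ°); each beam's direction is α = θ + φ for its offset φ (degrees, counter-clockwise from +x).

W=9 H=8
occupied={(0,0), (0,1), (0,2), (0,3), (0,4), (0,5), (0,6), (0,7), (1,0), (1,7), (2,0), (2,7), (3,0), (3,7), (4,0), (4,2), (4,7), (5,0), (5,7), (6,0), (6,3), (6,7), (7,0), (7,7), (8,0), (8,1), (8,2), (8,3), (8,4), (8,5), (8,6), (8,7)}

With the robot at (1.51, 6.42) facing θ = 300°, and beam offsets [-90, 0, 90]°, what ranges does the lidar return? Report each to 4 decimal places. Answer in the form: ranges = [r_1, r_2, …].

beam 1: φ=-90°, α=210°
  direction (-0.8660, -0.5000); cell (1,6); t to first gridline: x 0.5889, y 0.8400 (then +1.1547 / +2.0000)
    (0,6) via x @ 0.5889  # hit
  → r_1 = 0.5889
beam 2: φ=0°, α=300°
  direction (0.5000, -0.8660); cell (1,6); t to first gridline: x 0.9800, y 0.4850 (then +2.0000 / +1.1547)
    (1,5) via y @ 0.4850
    (2,5) via x @ 0.9800
    (2,4) via y @ 1.6397
    (2,3) via y @ 2.7944
    (3,3) via x @ 2.9800
    (3,2) via y @ 3.9491
    (4,2) via x @ 4.9800  # hit
  → r_2 = 4.9800
beam 3: φ=90°, α=30°
  direction (0.8660, 0.5000); cell (1,6); t to first gridline: x 0.5658, y 1.1600 (then +1.1547 / +2.0000)
    (2,6) via x @ 0.5658
    (2,7) via y @ 1.1600  # hit
  → r_3 = 1.1600

ranges = [0.5889, 4.9800, 1.1600]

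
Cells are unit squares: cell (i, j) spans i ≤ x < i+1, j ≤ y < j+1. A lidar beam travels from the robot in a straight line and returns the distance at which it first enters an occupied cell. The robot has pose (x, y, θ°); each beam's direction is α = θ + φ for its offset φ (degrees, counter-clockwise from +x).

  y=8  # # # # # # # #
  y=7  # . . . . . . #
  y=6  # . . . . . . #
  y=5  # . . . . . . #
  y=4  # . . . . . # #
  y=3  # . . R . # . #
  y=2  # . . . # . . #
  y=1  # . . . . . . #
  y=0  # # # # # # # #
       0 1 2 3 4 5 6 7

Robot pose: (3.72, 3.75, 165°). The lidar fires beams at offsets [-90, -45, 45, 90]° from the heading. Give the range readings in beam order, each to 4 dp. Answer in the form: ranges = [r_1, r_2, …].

beam 1: φ=-90°, α=75°
  direction (0.2588, 0.9659); cell (3,3); t to first gridline: x 1.0818, y 0.2588 (then +3.8637 / +1.0353)
    (3,4) via y @ 0.2588
    (4,4) via x @ 1.0818
    (4,5) via y @ 1.2941
    (4,6) via y @ 2.3294
    (4,7) via y @ 3.3646
    (4,8) via y @ 4.3999  # hit
  → r_1 = 4.3999
beam 2: φ=-45°, α=120°
  direction (-0.5000, 0.8660); cell (3,3); t to first gridline: x 1.4400, y 0.2887 (then +2.0000 / +1.1547)
    (3,4) via y @ 0.2887
    (2,4) via x @ 1.4400
    (2,5) via y @ 1.4434
    (2,6) via y @ 2.5981
    (1,6) via x @ 3.4400
    (1,7) via y @ 3.7528
    (1,8) via y @ 4.9075  # hit
  → r_2 = 4.9075
beam 3: φ=45°, α=210°
  direction (-0.8660, -0.5000); cell (3,3); t to first gridline: x 0.8314, y 1.5000 (then +1.1547 / +2.0000)
    (2,3) via x @ 0.8314
    (2,2) via y @ 1.5000
    (1,2) via x @ 1.9861
    (0,2) via x @ 3.1408  # hit
  → r_3 = 3.1408
beam 4: φ=90°, α=255°
  direction (-0.2588, -0.9659); cell (3,3); t to first gridline: x 2.7819, y 0.7765 (then +3.8637 / +1.0353)
    (3,2) via y @ 0.7765
    (3,1) via y @ 1.8117
    (2,1) via x @ 2.7819
    (2,0) via y @ 2.8470  # hit
  → r_4 = 2.8470

ranges = [4.3999, 4.9075, 3.1408, 2.8470]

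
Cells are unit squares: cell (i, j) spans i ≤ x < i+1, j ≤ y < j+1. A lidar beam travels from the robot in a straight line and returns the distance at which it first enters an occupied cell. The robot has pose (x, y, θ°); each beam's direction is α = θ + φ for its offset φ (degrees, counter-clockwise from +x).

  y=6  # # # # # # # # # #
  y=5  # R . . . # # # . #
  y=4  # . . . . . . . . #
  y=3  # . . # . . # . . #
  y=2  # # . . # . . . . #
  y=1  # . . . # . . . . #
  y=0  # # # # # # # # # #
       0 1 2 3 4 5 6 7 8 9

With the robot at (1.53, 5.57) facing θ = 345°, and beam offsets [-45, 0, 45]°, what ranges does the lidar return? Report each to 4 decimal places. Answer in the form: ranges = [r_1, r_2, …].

ranges = [2.9400, 7.7335, 0.8600]

beam 1: φ=-45°, α=300°
  cosα=0.5000 sinα=-0.8660 | (1,5) | tMaxX 0.9400 tMaxY 0.6582 | tΔX 2.0000 tΔY 1.1547
    t=0.6582 [y] (1,4)
    t=0.9400 [x] (2,4)
    t=1.8129 [y] (2,3)
    t=2.9400 [x] (3,3) — stop
  → r_1 = 2.9400
beam 2: φ=0°, α=345°
  cosα=0.9659 sinα=-0.2588 | (1,5) | tMaxX 0.4866 tMaxY 2.2023 | tΔX 1.0353 tΔY 3.8637
    t=0.4866 [x] (2,5)
    t=1.5219 [x] (3,5)
    t=2.2023 [y] (3,4)
    t=2.5571 [x] (4,4)
    t=3.5924 [x] (5,4)
    t=4.6277 [x] (6,4)
    t=5.6630 [x] (7,4)
    t=6.0660 [y] (7,3)
    t=6.6982 [x] (8,3)
    t=7.7335 [x] (9,3) — stop
  → r_2 = 7.7335
beam 3: φ=45°, α=30°
  cosα=0.8660 sinα=0.5000 | (1,5) | tMaxX 0.5427 tMaxY 0.8600 | tΔX 1.1547 tΔY 2.0000
    t=0.5427 [x] (2,5)
    t=0.8600 [y] (2,6) — stop
  → r_3 = 0.8600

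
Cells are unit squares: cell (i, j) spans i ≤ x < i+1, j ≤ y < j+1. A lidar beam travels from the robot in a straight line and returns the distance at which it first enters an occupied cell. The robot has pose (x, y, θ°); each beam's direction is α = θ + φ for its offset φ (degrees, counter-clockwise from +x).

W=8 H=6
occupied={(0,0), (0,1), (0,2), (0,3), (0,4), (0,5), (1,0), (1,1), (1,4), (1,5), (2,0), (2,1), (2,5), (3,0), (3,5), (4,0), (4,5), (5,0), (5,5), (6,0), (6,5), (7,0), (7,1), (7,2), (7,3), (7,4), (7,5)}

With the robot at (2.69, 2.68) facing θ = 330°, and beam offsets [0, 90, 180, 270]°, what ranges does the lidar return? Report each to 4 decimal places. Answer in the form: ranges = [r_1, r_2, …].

ranges = [3.3600, 2.6789, 1.9514, 0.7852]

beam 1: φ=0°, α=330°
  direction (0.8660, -0.5000); cell (2,2); t to first gridline: x 0.3580, y 1.3600 (then +1.1547 / +2.0000)
    (3,2) via x @ 0.3580
    (3,1) via y @ 1.3600
    (4,1) via x @ 1.5127
    (5,1) via x @ 2.6674
    (5,0) via y @ 3.3600  # hit
  → r_1 = 3.3600
beam 2: φ=90°, α=60°
  direction (0.5000, 0.8660); cell (2,2); t to first gridline: x 0.6200, y 0.3695 (then +2.0000 / +1.1547)
    (2,3) via y @ 0.3695
    (3,3) via x @ 0.6200
    (3,4) via y @ 1.5242
    (4,4) via x @ 2.6200
    (4,5) via y @ 2.6789  # hit
  → r_2 = 2.6789
beam 3: φ=180°, α=150°
  direction (-0.8660, 0.5000); cell (2,2); t to first gridline: x 0.7967, y 0.6400 (then +1.1547 / +2.0000)
    (2,3) via y @ 0.6400
    (1,3) via x @ 0.7967
    (0,3) via x @ 1.9514  # hit
  → r_3 = 1.9514
beam 4: φ=270°, α=240°
  direction (-0.5000, -0.8660); cell (2,2); t to first gridline: x 1.3800, y 0.7852 (then +2.0000 / +1.1547)
    (2,1) via y @ 0.7852  # hit
  → r_4 = 0.7852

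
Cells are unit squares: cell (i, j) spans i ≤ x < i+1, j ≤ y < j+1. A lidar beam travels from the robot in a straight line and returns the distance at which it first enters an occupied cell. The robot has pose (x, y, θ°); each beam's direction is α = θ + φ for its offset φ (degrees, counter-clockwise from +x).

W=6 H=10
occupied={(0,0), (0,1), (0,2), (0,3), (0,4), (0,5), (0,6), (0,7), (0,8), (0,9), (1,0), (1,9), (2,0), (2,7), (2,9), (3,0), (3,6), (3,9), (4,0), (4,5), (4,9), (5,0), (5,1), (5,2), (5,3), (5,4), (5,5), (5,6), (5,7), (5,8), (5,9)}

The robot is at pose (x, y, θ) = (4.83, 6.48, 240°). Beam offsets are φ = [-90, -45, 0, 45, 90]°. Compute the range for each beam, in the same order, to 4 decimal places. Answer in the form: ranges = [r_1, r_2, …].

beam 1: φ=-90°, α=150°
  dir = (cos 150°, sin 150°) = (-0.8660, 0.5000); from cell (4,6)
  next x-line at t=0.9584, next y-line at t=1.0400; Δt_x=1.1547, Δt_y=2.0000
    x: enter (3,6) at t=0.9584 ← occupied
  → r_1 = 0.9584
beam 2: φ=-45°, α=195°
  dir = (cos 195°, sin 195°) = (-0.9659, -0.2588); from cell (4,6)
  next x-line at t=0.8593, next y-line at t=1.8546; Δt_x=1.0353, Δt_y=3.8637
    x: enter (3,6) at t=0.8593 ← occupied
  → r_2 = 0.8593
beam 3: φ=0°, α=240°
  dir = (cos 240°, sin 240°) = (-0.5000, -0.8660); from cell (4,6)
  next x-line at t=1.6600, next y-line at t=0.5543; Δt_x=2.0000, Δt_y=1.1547
    y: enter (4,5) at t=0.5543 ← occupied
  → r_3 = 0.5543
beam 4: φ=45°, α=285°
  dir = (cos 285°, sin 285°) = (0.2588, -0.9659); from cell (4,6)
  next x-line at t=0.6568, next y-line at t=0.4969; Δt_x=3.8637, Δt_y=1.0353
    y: enter (4,5) at t=0.4969 ← occupied
  → r_4 = 0.4969
beam 5: φ=90°, α=330°
  dir = (cos 330°, sin 330°) = (0.8660, -0.5000); from cell (4,6)
  next x-line at t=0.1963, next y-line at t=0.9600; Δt_x=1.1547, Δt_y=2.0000
    x: enter (5,6) at t=0.1963 ← occupied
  → r_5 = 0.1963

ranges = [0.9584, 0.8593, 0.5543, 0.4969, 0.1963]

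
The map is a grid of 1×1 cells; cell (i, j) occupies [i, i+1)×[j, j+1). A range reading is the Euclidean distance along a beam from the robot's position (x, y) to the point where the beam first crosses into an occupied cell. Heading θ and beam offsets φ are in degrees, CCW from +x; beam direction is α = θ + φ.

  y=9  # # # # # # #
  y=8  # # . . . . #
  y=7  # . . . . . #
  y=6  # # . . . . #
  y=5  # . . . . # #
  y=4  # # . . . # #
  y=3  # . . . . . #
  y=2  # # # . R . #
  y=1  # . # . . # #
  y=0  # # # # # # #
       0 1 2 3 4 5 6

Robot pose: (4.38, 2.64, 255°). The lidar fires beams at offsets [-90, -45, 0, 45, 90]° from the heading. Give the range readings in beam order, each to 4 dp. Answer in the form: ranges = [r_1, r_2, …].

ranges = [3.4992, 1.5935, 1.6979, 1.2400, 1.6771]

beam 1: φ=-90°, α=165°
  dir = (cos 165°, sin 165°) = (-0.9659, 0.2588); from cell (4,2)
  next x-line at t=0.3934, next y-line at t=1.3909; Δt_x=1.0353, Δt_y=3.8637
    x: enter (3,2) at t=0.3934
    y: enter (3,3) at t=1.3909
    x: enter (2,3) at t=1.4287
    x: enter (1,3) at t=2.4640
    x: enter (0,3) at t=3.4992 ← occupied
  → r_1 = 3.4992
beam 2: φ=-45°, α=210°
  dir = (cos 210°, sin 210°) = (-0.8660, -0.5000); from cell (4,2)
  next x-line at t=0.4388, next y-line at t=1.2800; Δt_x=1.1547, Δt_y=2.0000
    x: enter (3,2) at t=0.4388
    y: enter (3,1) at t=1.2800
    x: enter (2,1) at t=1.5935 ← occupied
  → r_2 = 1.5935
beam 3: φ=0°, α=255°
  dir = (cos 255°, sin 255°) = (-0.2588, -0.9659); from cell (4,2)
  next x-line at t=1.4682, next y-line at t=0.6626; Δt_x=3.8637, Δt_y=1.0353
    y: enter (4,1) at t=0.6626
    x: enter (3,1) at t=1.4682
    y: enter (3,0) at t=1.6979 ← occupied
  → r_3 = 1.6979
beam 4: φ=45°, α=300°
  dir = (cos 300°, sin 300°) = (0.5000, -0.8660); from cell (4,2)
  next x-line at t=1.2400, next y-line at t=0.7390; Δt_x=2.0000, Δt_y=1.1547
    y: enter (4,1) at t=0.7390
    x: enter (5,1) at t=1.2400 ← occupied
  → r_4 = 1.2400
beam 5: φ=90°, α=345°
  dir = (cos 345°, sin 345°) = (0.9659, -0.2588); from cell (4,2)
  next x-line at t=0.6419, next y-line at t=2.4728; Δt_x=1.0353, Δt_y=3.8637
    x: enter (5,2) at t=0.6419
    x: enter (6,2) at t=1.6771 ← occupied
  → r_5 = 1.6771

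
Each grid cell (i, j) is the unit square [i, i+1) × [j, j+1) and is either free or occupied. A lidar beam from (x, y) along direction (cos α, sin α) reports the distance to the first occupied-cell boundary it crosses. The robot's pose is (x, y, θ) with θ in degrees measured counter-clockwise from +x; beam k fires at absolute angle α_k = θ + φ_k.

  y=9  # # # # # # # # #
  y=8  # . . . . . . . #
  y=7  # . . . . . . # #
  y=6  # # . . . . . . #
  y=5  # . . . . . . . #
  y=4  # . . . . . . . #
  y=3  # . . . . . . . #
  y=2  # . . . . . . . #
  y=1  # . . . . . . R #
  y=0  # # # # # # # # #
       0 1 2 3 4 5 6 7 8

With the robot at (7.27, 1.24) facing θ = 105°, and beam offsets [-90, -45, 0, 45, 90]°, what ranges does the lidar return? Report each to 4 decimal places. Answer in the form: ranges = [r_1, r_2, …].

beam 1: φ=-90°, α=15°
  cosα=0.9659 sinα=0.2588 | (7,1) | tMaxX 0.7558 tMaxY 2.9364 | tΔX 1.0353 tΔY 3.8637
    t=0.7558 [x] (8,1) — stop
  → r_1 = 0.7558
beam 2: φ=-45°, α=60°
  cosα=0.5000 sinα=0.8660 | (7,1) | tMaxX 1.4600 tMaxY 0.8776 | tΔX 2.0000 tΔY 1.1547
    t=0.8776 [y] (7,2)
    t=1.4600 [x] (8,2) — stop
  → r_2 = 1.4600
beam 3: φ=0°, α=105°
  cosα=-0.2588 sinα=0.9659 | (7,1) | tMaxX 1.0432 tMaxY 0.7868 | tΔX 3.8637 tΔY 1.0353
    t=0.7868 [y] (7,2)
    t=1.0432 [x] (6,2)
    t=1.8221 [y] (6,3)
    t=2.8574 [y] (6,4)
    t=3.8926 [y] (6,5)
    t=4.9069 [x] (5,5)
    t=4.9279 [y] (5,6)
    t=5.9632 [y] (5,7)
    t=6.9985 [y] (5,8)
    t=8.0337 [y] (5,9) — stop
  → r_3 = 8.0337
beam 4: φ=45°, α=150°
  cosα=-0.8660 sinα=0.5000 | (7,1) | tMaxX 0.3118 tMaxY 1.5200 | tΔX 1.1547 tΔY 2.0000
    t=0.3118 [x] (6,1)
    t=1.4665 [x] (5,1)
    t=1.5200 [y] (5,2)
    t=2.6212 [x] (4,2)
    t=3.5200 [y] (4,3)
    t=3.7759 [x] (3,3)
    t=4.9306 [x] (2,3)
    t=5.5200 [y] (2,4)
    t=6.0853 [x] (1,4)
    t=7.2400 [x] (0,4) — stop
  → r_4 = 7.2400
beam 5: φ=90°, α=195°
  cosα=-0.9659 sinα=-0.2588 | (7,1) | tMaxX 0.2795 tMaxY 0.9273 | tΔX 1.0353 tΔY 3.8637
    t=0.2795 [x] (6,1)
    t=0.9273 [y] (6,0) — stop
  → r_5 = 0.9273

ranges = [0.7558, 1.4600, 8.0337, 7.2400, 0.9273]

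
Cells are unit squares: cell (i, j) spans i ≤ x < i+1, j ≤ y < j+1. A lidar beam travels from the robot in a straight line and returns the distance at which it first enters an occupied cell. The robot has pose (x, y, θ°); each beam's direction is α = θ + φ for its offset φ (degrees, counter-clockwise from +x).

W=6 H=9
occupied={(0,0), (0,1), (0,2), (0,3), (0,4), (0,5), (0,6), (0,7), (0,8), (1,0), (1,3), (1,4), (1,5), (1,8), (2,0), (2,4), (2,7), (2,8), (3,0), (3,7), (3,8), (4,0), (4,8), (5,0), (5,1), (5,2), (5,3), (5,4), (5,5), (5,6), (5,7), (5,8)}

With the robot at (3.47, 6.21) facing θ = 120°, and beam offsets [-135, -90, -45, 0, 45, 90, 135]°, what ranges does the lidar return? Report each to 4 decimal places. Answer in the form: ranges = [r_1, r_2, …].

beam 1: φ=-135°, α=345°
  cosα=0.9659 sinα=-0.2588 | (3,6) | tMaxX 0.5487 tMaxY 0.8114 | tΔX 1.0353 tΔY 3.8637
    t=0.5487 [x] (4,6)
    t=0.8114 [y] (4,5)
    t=1.5840 [x] (5,5) — stop
  → r_1 = 1.5840
beam 2: φ=-90°, α=30°
  cosα=0.8660 sinα=0.5000 | (3,6) | tMaxX 0.6120 tMaxY 1.5800 | tΔX 1.1547 tΔY 2.0000
    t=0.6120 [x] (4,6)
    t=1.5800 [y] (4,7)
    t=1.7667 [x] (5,7) — stop
  → r_2 = 1.7667
beam 3: φ=-45°, α=75°
  cosα=0.2588 sinα=0.9659 | (3,6) | tMaxX 2.0478 tMaxY 0.8179 | tΔX 3.8637 tΔY 1.0353
    t=0.8179 [y] (3,7) — stop
  → r_3 = 0.8179
beam 4: φ=0°, α=120°
  cosα=-0.5000 sinα=0.8660 | (3,6) | tMaxX 0.9400 tMaxY 0.9122 | tΔX 2.0000 tΔY 1.1547
    t=0.9122 [y] (3,7) — stop
  → r_4 = 0.9122
beam 5: φ=45°, α=165°
  cosα=-0.9659 sinα=0.2588 | (3,6) | tMaxX 0.4866 tMaxY 3.0523 | tΔX 1.0353 tΔY 3.8637
    t=0.4866 [x] (2,6)
    t=1.5219 [x] (1,6)
    t=2.5571 [x] (0,6) — stop
  → r_5 = 2.5571
beam 6: φ=90°, α=210°
  cosα=-0.8660 sinα=-0.5000 | (3,6) | tMaxX 0.5427 tMaxY 0.4200 | tΔX 1.1547 tΔY 2.0000
    t=0.4200 [y] (3,5)
    t=0.5427 [x] (2,5)
    t=1.6974 [x] (1,5) — stop
  → r_6 = 1.6974
beam 7: φ=135°, α=255°
  cosα=-0.2588 sinα=-0.9659 | (3,6) | tMaxX 1.8159 tMaxY 0.2174 | tΔX 3.8637 tΔY 1.0353
    t=0.2174 [y] (3,5)
    t=1.2527 [y] (3,4)
    t=1.8159 [x] (2,4) — stop
  → r_7 = 1.8159

ranges = [1.5840, 1.7667, 0.8179, 0.9122, 2.5571, 1.6974, 1.8159]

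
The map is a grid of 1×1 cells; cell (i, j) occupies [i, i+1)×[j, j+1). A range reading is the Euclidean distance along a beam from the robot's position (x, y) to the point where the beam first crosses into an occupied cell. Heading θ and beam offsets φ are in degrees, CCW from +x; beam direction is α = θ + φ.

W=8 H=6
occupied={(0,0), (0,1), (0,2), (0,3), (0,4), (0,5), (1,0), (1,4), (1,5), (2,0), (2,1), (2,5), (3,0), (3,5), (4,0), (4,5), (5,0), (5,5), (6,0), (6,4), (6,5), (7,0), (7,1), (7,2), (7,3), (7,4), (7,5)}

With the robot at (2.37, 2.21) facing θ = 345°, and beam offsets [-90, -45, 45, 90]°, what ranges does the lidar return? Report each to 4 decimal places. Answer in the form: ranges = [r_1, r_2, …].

ranges = [0.2174, 0.2425, 4.1916, 2.8884]

beam 1: φ=-90°, α=255°
  direction (-0.2588, -0.9659); cell (2,2); t to first gridline: x 1.4296, y 0.2174 (then +3.8637 / +1.0353)
    (2,1) via y @ 0.2174  # hit
  → r_1 = 0.2174
beam 2: φ=-45°, α=300°
  direction (0.5000, -0.8660); cell (2,2); t to first gridline: x 1.2600, y 0.2425 (then +2.0000 / +1.1547)
    (2,1) via y @ 0.2425  # hit
  → r_2 = 0.2425
beam 3: φ=45°, α=30°
  direction (0.8660, 0.5000); cell (2,2); t to first gridline: x 0.7275, y 1.5800 (then +1.1547 / +2.0000)
    (3,2) via x @ 0.7275
    (3,3) via y @ 1.5800
    (4,3) via x @ 1.8822
    (5,3) via x @ 3.0369
    (5,4) via y @ 3.5800
    (6,4) via x @ 4.1916  # hit
  → r_3 = 4.1916
beam 4: φ=90°, α=75°
  direction (0.2588, 0.9659); cell (2,2); t to first gridline: x 2.4341, y 0.8179 (then +3.8637 / +1.0353)
    (2,3) via y @ 0.8179
    (2,4) via y @ 1.8531
    (3,4) via x @ 2.4341
    (3,5) via y @ 2.8884  # hit
  → r_4 = 2.8884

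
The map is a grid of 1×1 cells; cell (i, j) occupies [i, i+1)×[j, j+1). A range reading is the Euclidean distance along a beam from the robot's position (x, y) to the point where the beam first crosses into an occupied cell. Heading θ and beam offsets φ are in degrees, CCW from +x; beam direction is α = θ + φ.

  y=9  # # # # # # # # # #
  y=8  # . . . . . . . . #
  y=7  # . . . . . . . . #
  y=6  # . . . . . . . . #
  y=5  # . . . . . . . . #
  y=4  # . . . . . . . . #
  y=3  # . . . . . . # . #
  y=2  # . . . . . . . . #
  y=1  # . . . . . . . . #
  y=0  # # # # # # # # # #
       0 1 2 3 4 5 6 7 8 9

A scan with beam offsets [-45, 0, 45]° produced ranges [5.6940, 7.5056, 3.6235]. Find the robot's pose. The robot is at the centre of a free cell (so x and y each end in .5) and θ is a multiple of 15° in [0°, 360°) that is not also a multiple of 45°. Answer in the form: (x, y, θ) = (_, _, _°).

Enumerate (i+0.5, j+0.5, θ) over the 63 free cells and 16 admissible headings. For each, cast all 3 beams and compare to the given ranges.
  (4.5, 2.5, 60°): beam 1 = 2.5882 ≠ 5.6940 ✗
  (7.5, 8.5, 240°): beam 1 = 6.7293 ≠ 5.6940 ✗
  (3.5, 3.5, 240°): beam 1 = 2.5882 ≠ 5.6940 ✗
  (5.5, 4.5, 195°): beam 1 = 5.1962 ≠ 5.6940 ✗
  (1.5, 7.5, 120°): beam 1 = 1.5529 ≠ 5.6940 ✗
  …
  (6.5, 7.5, 240°): r_1=5.6940, r_2=7.5056, r_3=3.6235 — all match ✓
No second candidate reproduces the full scan.

(x, y, θ) = (6.5, 7.5, 240°)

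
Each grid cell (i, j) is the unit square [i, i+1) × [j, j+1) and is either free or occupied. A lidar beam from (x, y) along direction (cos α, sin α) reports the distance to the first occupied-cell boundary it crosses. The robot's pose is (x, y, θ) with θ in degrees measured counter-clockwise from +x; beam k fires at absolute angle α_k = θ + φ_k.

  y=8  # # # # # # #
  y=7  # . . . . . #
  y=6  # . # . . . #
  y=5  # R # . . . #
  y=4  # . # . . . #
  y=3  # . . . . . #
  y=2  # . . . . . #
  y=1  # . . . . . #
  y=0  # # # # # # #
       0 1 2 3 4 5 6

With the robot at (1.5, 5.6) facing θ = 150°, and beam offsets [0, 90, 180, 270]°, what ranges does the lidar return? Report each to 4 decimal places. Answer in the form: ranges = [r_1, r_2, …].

ranges = [0.5774, 1.0000, 0.5774, 1.0000]

beam 1: φ=0°, α=150°
  direction (-0.8660, 0.5000); cell (1,5); t to first gridline: x 0.5774, y 0.8000 (then +1.1547 / +2.0000)
    (0,5) via x @ 0.5774  # hit
  → r_1 = 0.5774
beam 2: φ=90°, α=240°
  direction (-0.5000, -0.8660); cell (1,5); t to first gridline: x 1.0000, y 0.6928 (then +2.0000 / +1.1547)
    (1,4) via y @ 0.6928
    (0,4) via x @ 1.0000  # hit
  → r_2 = 1.0000
beam 3: φ=180°, α=330°
  direction (0.8660, -0.5000); cell (1,5); t to first gridline: x 0.5774, y 1.2000 (then +1.1547 / +2.0000)
    (2,5) via x @ 0.5774  # hit
  → r_3 = 0.5774
beam 4: φ=270°, α=60°
  direction (0.5000, 0.8660); cell (1,5); t to first gridline: x 1.0000, y 0.4619 (then +2.0000 / +1.1547)
    (1,6) via y @ 0.4619
    (2,6) via x @ 1.0000  # hit
  → r_4 = 1.0000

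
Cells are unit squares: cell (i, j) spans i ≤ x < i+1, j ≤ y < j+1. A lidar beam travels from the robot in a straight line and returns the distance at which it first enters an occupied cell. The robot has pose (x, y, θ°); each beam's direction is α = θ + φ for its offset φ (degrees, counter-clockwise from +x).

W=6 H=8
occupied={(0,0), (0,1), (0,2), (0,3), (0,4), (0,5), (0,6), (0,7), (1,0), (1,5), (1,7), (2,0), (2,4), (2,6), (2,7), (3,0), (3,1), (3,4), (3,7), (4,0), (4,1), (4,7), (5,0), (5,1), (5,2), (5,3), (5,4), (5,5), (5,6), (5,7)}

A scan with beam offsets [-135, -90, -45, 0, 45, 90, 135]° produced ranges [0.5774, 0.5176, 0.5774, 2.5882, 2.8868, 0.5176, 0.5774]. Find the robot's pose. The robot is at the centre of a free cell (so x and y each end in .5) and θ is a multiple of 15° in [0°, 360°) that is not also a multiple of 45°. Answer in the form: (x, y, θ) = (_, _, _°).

(x, y, θ) = (2.5, 5.5, 345°)

Enumerate (i+0.5, j+0.5, θ) over the 18 free cells and 16 admissible headings. For each, cast all 7 beams and compare to the given ranges.
  (2.5, 5.5, 15°): beam 3 = 1.0000 ≠ 0.5774 ✗
  (2.5, 1.5, 75°): beam 5 = 3.0000 ≠ 2.8868 ✗
  (4.5, 6.5, 345°): beam 1 = 2.8868 ≠ 0.5774 ✗
  (4.5, 2.5, 75°): beam 4 = 1.9319 ≠ 2.5882 ✗
  …
  (2.5, 5.5, 345°): r_1=0.5774, r_2=0.5176, r_3=0.5774, r_4=2.5882, r_5=2.8868, r_6=0.5176, r_7=0.5774 — all match ✓
No second candidate reproduces the full scan.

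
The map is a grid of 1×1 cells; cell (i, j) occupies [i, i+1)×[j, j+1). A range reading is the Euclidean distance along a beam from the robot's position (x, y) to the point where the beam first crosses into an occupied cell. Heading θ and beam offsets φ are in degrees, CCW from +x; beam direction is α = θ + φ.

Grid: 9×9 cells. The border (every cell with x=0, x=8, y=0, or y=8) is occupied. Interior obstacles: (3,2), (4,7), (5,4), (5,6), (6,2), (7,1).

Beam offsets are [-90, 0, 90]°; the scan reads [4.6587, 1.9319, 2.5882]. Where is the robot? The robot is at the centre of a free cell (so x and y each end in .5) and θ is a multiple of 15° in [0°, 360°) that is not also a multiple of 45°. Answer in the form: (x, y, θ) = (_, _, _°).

The pose lattice has 43·16 = 688 candidates. Test each by forward raycasting.
  (5.5, 1.5, 210°): beam 1 = 7.5056 ≠ 4.6587 ✗
  (2.5, 4.5, 210°): beam 1 = 3.0000 ≠ 4.6587 ✗
  (3.5, 1.5, 330°): beam 1 = 0.5774 ≠ 4.6587 ✗
  …
  (3.5, 5.5, 15°): r_1=4.6587, r_2=1.9319, r_3=2.5882 — all match ✓
Only this pose fits every beam.

(x, y, θ) = (3.5, 5.5, 15°)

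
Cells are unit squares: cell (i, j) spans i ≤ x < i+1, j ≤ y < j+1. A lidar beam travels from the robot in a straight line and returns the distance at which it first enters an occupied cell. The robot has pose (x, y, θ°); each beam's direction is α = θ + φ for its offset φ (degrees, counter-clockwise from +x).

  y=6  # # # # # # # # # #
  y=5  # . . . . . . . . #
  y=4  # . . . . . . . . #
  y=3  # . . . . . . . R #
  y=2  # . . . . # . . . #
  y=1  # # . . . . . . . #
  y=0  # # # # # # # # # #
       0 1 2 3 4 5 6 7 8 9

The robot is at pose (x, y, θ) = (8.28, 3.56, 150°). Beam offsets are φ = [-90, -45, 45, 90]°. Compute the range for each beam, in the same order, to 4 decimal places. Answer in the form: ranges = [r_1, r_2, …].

ranges = [1.4400, 2.5261, 2.3604, 2.9560]

beam 1: φ=-90°, α=60°
  cosα=0.5000 sinα=0.8660 | (8,3) | tMaxX 1.4400 tMaxY 0.5081 | tΔX 2.0000 tΔY 1.1547
    t=0.5081 [y] (8,4)
    t=1.4400 [x] (9,4) — stop
  → r_1 = 1.4400
beam 2: φ=-45°, α=105°
  cosα=-0.2588 sinα=0.9659 | (8,3) | tMaxX 1.0818 tMaxY 0.4555 | tΔX 3.8637 tΔY 1.0353
    t=0.4555 [y] (8,4)
    t=1.0818 [x] (7,4)
    t=1.4908 [y] (7,5)
    t=2.5261 [y] (7,6) — stop
  → r_2 = 2.5261
beam 3: φ=45°, α=195°
  cosα=-0.9659 sinα=-0.2588 | (8,3) | tMaxX 0.2899 tMaxY 2.1637 | tΔX 1.0353 tΔY 3.8637
    t=0.2899 [x] (7,3)
    t=1.3252 [x] (6,3)
    t=2.1637 [y] (6,2)
    t=2.3604 [x] (5,2) — stop
  → r_3 = 2.3604
beam 4: φ=90°, α=240°
  cosα=-0.5000 sinα=-0.8660 | (8,3) | tMaxX 0.5600 tMaxY 0.6466 | tΔX 2.0000 tΔY 1.1547
    t=0.5600 [x] (7,3)
    t=0.6466 [y] (7,2)
    t=1.8013 [y] (7,1)
    t=2.5600 [x] (6,1)
    t=2.9560 [y] (6,0) — stop
  → r_4 = 2.9560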